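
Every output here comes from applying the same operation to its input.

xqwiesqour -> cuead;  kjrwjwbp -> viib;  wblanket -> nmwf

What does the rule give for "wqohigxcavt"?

The transformation: shift every letter 12 places forward in the alphabet (wrapping around), then keep every other character starting from the second (positions 2nd, 4th, 6th, ...).
Applying both steps to "wqohigxcavt": "icatusjomhf", then "ctsoh".

ctsoh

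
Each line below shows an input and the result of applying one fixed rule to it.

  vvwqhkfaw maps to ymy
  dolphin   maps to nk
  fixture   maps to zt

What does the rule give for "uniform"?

Rule — shift every letter 2 places forward in the alphabet (wrapping around), then keep one character in every 3, starting at position 3 (positions 3rd, 6th, 9th, ...).
Starting from "uniform": after the first operation, "wpkhqto"; after the second, "kt".

kt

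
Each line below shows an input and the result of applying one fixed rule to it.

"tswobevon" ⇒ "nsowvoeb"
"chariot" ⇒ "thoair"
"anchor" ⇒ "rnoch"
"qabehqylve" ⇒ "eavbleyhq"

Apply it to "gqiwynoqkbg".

Looking at the pairs, the operation is to take characters alternately from the front and the back (1st, last, 2nd, 2nd-last, ...), then delete the first character.
For "gqiwynoqkbg" the result is "gqbikwqyon".

gqbikwqyon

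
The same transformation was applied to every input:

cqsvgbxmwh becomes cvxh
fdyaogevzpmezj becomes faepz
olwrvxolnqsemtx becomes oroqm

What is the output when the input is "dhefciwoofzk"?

dfwf

Each output is the input with this applied: keep one character in every 3, starting at position 1 (positions 1st, 4th, 7th, ...).
Doing the same to "dhefciwoofzk": "dfwf".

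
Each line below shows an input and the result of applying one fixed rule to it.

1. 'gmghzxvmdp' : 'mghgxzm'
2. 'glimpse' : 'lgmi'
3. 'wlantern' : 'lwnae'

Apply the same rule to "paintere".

In each case the input is transformed by: swap each adjacent pair of characters (1↔2, 3↔4, ...), then delete the last 3 characters.
For "paintere" the result is "apnie".

apnie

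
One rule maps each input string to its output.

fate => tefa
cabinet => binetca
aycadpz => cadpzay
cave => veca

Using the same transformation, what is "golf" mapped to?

lfgo

Each output is the input with this applied: move the first 2 characters to the end (rotate left by 2).
"golf" → "lfgo".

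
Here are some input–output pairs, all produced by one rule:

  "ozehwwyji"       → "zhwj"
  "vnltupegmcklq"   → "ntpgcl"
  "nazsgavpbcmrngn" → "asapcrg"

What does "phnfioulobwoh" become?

Each output is the input with this applied: keep every other character starting from the second (positions 2nd, 4th, 6th, ...).
For "phnfioulobwoh" the result is "hfolbo".

hfolbo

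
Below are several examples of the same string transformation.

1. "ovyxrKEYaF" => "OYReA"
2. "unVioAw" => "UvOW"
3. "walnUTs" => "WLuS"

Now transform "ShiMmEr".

Looking at the pairs, the operation is to keep every other character starting from the first (positions 1st, 3rd, 5th, ...), then flip the case of every letter.
Working it through for "ShiMmEr": intermediate "Simr", final "sIMR".

sIMR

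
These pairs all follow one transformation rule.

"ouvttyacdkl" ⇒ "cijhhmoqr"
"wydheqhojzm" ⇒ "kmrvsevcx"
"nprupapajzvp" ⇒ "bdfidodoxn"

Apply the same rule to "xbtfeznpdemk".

lphtsnbdrs

The pattern: delete the last 2 characters, then shift every letter 12 places backward in the alphabet (wrapping around).
Applying both steps to "xbtfeznpdemk": "xbtfeznpde", then "lphtsnbdrs".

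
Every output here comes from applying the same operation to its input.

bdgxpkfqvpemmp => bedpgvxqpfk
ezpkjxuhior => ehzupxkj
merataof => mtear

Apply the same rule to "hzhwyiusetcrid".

Each output is the input with this applied: delete the last 3 characters, then take characters alternately from the front and the back (1st, last, 2nd, 2nd-last, ...).
Starting from "hzhwyiusetcrid": after the first operation, "hzhwyiusetc"; after the second, "hczthewsyui".

hczthewsyui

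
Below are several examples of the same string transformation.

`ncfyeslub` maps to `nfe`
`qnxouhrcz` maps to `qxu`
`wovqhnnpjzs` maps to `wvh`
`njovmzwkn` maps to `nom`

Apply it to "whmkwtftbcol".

The pattern: keep every other character starting from the first (positions 1st, 3rd, 5th, ...), then keep only the first 3 characters.
Applying both steps to "whmkwtftbcol": "wmwfbo", then "wmw".

wmw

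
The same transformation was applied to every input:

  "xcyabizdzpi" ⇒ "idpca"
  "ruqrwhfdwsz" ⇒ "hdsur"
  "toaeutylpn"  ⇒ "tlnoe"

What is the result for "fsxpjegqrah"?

What's happening: keep every other character starting from the second (positions 2nd, 4th, 6th, ...), then move the last 3 characters to the front (rotate right by 3).
Applying both steps to "fsxpjegqrah": "speqa", then "eqasp".
(Check on "ruqrwhfdwsz": → "urhds" → "hdsur" ✓)

eqasp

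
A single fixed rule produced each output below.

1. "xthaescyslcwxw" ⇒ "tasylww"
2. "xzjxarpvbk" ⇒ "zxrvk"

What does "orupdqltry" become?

rpqty

The transformation: keep every other character starting from the second (positions 2nd, 4th, 6th, ...).
Doing the same to "orupdqltry": "rpqty".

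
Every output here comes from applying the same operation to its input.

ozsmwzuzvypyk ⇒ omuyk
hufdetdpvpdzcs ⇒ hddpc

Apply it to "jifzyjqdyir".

jzqi

The rule is to keep one character in every 3, starting at position 1 (positions 1st, 4th, 7th, ...).
Doing the same to "jifzyjqdyir": "jzqi".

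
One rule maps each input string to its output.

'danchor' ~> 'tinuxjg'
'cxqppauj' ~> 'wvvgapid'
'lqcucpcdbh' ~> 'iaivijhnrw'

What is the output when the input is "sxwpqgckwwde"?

cvwmiqccjkyd

The rule is to shift every letter 6 places forward in the alphabet (wrapping around), then move the first 2 characters to the end (rotate left by 2).
For "sxwpqgckwwde", step one produces "ydcvwmiqccjk"; step two turns that into "cvwmiqccjkyd".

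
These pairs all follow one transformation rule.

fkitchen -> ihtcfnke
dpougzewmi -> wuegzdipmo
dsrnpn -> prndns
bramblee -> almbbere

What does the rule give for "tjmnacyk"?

mcnatkjy

Looking at the pairs, the operation is to take characters alternately from the front and the back (1st, last, 2nd, 2nd-last, ...), then swap the front and back halves of the string.
Starting from "tjmnacyk": after the first operation, "tkjymcna"; after the second, "mcnatkjy".
(Check on "fkitchen": → "fnkeihtc" → "ihtcfnke" ✓)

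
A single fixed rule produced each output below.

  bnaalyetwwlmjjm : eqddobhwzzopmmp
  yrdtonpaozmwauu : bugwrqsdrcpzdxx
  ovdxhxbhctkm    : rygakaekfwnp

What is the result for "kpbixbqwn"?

The rule is to shift every letter 3 places forward in the alphabet (wrapping around).
On "kpbixbqwn" that produces "nselaetzq".

nselaetzq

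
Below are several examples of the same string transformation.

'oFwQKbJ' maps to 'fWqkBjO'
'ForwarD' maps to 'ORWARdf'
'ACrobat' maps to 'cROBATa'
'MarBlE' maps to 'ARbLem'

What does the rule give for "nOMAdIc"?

What's happening: move the first character to the end, then flip the case of every letter.
For "nOMAdIc" the result is "omaDiCN".

omaDiCN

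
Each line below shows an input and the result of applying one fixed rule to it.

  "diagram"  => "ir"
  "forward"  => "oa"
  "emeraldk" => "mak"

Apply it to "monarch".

The rule is to keep one character in every 3, starting at position 2 (positions 2nd, 5th, 8th, ...).
"monarch" → "or".

or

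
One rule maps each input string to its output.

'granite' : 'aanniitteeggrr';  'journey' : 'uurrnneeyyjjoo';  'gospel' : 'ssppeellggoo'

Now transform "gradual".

aadduuaallggrr

Looking at the pairs, the operation is to move the first 2 characters to the end (rotate left by 2), then double every character.
Starting from "gradual": after the first operation, "adualgr"; after the second, "aadduuaallggrr".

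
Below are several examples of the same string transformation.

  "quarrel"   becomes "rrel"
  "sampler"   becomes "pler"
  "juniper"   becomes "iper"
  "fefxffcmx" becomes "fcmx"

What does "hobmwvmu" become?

The rule is to keep only the last 4 characters.
Applying that to "hobmwvmu" gives "wvmu".

wvmu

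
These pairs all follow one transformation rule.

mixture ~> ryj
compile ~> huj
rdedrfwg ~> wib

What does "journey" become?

owd

Looking at the pairs, the operation is to shift every letter 5 places forward in the alphabet (wrapping around), then keep one character in every 3, starting at position 1 (positions 1st, 4th, 7th, ...).
For "journey", step one produces "otzwsjd"; step two turns that into "owd".
(Check on "rdedrfwg": → "wijiwkbl" → "wib" ✓)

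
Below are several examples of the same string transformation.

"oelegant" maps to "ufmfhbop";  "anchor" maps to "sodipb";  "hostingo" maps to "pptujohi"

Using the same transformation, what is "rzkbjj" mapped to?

In each case the input is transformed by: shift every letter 1 place forward in the alphabet (wrapping around), then swap the first and last characters.
"rzkbjj" → "salckk" → "kalcks".

kalcks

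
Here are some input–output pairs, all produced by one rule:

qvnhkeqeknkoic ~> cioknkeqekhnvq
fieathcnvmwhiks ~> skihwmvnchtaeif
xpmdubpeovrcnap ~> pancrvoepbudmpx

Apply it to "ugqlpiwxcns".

The transformation: reverse the string.
So "ugqlpiwxcns" becomes "sncxwiplqgu".

sncxwiplqgu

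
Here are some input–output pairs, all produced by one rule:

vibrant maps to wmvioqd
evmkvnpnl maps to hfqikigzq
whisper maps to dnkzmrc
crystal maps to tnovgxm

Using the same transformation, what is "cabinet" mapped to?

wdizoxv

In each case the input is transformed by: move the first 2 characters to the end (rotate left by 2), then shift every letter 5 places backward in the alphabet (wrapping around).
Starting from "cabinet": after the first operation, "binetca"; after the second, "wdizoxv".
(Check on "whisper": → "isperwh" → "dnkzmrc" ✓)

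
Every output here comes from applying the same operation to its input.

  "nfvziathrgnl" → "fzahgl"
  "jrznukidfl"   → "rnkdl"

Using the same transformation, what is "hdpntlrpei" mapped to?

dnlpi

The transformation: keep every other character starting from the second (positions 2nd, 4th, 6th, ...).
On "hdpntlrpei" that produces "dnlpi".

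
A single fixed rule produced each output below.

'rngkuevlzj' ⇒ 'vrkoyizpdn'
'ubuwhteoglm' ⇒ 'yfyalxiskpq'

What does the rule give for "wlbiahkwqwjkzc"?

apfmeloauanodg

What's happening: shift every letter 4 places forward in the alphabet (wrapping around).
On "wlbiahkwqwjkzc" that produces "apfmeloauanodg".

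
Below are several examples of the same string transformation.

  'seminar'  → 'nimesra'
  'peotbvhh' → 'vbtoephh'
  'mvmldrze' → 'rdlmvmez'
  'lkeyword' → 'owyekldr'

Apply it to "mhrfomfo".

Looking at the pairs, the operation is to move the last 2 characters to the front (rotate right by 2), then reverse the string.
Starting from "mhrfomfo": after the first operation, "fomhrfom"; after the second, "mofrhmof".

mofrhmof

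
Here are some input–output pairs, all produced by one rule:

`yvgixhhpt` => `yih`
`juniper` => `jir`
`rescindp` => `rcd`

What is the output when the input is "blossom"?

bsm

The pattern: keep one character in every 3, starting at position 1 (positions 1st, 4th, 7th, ...).
"blossom" → "bsm".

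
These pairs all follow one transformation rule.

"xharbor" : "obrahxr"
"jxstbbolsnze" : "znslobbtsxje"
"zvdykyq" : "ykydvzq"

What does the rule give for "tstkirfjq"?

jfriktstq

The pattern: move the last character to the front, then reverse the string.
On "tstkirfjq": the first step gives "qtstkirfj", and the second then gives "jfriktstq".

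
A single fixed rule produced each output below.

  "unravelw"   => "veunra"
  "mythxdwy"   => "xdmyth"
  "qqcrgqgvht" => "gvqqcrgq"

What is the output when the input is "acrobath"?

baacro

Each output is the input with this applied: delete the last 2 characters, then move the last 2 characters to the front (rotate right by 2).
"acrobath" → "acroba" → "baacro".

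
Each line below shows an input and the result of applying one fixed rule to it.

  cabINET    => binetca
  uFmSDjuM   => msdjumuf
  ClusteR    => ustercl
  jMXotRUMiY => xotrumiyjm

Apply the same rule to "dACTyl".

In each case the input is transformed by: move the first 2 characters to the end (rotate left by 2), then convert every letter to lowercase.
On "dACTyl" that produces "ctylda".

ctylda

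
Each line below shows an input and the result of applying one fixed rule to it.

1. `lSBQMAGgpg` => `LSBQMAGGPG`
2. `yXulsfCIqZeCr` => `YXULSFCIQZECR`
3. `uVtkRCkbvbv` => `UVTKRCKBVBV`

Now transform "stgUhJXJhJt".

STGUHJXJHJT

Looking at the pairs, the operation is to convert every letter to uppercase.
Applying that to "stgUhJXJhJt" gives "STGUHJXJHJT".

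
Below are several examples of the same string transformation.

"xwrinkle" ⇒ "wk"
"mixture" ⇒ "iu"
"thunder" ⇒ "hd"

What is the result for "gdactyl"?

Looking at the pairs, the operation is to take characters alternately from the front and the back (1st, last, 2nd, 2nd-last, ...), then keep one character in every 3, starting at position 3 (positions 3rd, 6th, 9th, ...).
Applying both steps to "gdactyl": "gldyatc", then "dt".

dt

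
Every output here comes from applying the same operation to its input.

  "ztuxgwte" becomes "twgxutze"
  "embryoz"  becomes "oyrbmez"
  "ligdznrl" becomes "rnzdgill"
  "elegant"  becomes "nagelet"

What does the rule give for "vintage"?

In each case the input is transformed by: reverse the string, then move the first character to the end.
Applying both steps to "vintage": "egatniv", then "gatnive".

gatnive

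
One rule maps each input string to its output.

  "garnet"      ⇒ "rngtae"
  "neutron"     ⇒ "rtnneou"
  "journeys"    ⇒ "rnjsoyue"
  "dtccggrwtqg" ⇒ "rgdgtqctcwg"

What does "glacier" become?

icgrlea

Rule — take characters alternately from the front and the back (1st, last, 2nd, 2nd-last, ...), then move the last 2 characters to the front (rotate right by 2).
"glacier" → "grleaic" → "icgrlea".
(Check on "neutron": → "nneourt" → "rtnneou" ✓)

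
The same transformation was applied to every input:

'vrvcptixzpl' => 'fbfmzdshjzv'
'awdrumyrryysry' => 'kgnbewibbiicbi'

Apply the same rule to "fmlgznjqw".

The transformation: shift every letter 10 places forward in the alphabet (wrapping around).
Applying that to "fmlgznjqw" gives "pwvqjxtag".

pwvqjxtag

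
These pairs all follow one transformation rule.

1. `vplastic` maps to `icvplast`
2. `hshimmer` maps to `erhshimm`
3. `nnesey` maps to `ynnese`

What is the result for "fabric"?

Each output is the input with this applied: swap the front and back halves of the string, then move the first 2 characters to the end (rotate left by 2).
Working it through for "fabric": intermediate "ricfab", final "cfabri".
(Check on "hshimmer": → "mmerhshi" → "erhshimm" ✓)

cfabri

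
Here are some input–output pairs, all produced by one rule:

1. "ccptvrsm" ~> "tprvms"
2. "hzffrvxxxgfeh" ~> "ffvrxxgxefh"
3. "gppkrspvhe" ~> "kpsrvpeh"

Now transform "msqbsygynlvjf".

Each output is the input with this applied: swap each adjacent pair of characters (1↔2, 3↔4, ...), then delete the first 2 characters.
Working it through for "msqbsygynlvjf": intermediate "smbqysyglnjvf", final "bqysyglnjvf".

bqysyglnjvf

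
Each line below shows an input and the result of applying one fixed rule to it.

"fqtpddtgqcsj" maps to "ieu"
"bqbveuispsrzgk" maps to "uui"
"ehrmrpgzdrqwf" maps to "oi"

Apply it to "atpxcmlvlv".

eo

Rule — shift every letter 2 places forward in the alphabet (wrapping around), then keep only the vowels.
Working it through for "atpxcmlvlv": intermediate "cvrzeonxnx", final "eo".
(Check on "bqbveuispsrzgk": → "dsdxgwkurutbim" → "uui" ✓)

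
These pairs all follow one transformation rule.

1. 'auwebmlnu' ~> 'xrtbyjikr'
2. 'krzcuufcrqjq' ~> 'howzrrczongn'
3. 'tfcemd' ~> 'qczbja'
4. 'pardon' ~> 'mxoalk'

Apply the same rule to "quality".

nrxifqv

Each output is the input with this applied: shift every letter 3 places backward in the alphabet (wrapping around).
So "quality" becomes "nrxifqv".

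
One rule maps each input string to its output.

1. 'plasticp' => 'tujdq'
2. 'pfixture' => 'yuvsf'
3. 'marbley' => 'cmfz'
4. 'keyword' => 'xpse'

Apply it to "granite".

ojuf

Each output is the input with this applied: shift every letter 1 place forward in the alphabet (wrapping around), then delete the first 3 characters.
Doing the same to "granite": "ojuf".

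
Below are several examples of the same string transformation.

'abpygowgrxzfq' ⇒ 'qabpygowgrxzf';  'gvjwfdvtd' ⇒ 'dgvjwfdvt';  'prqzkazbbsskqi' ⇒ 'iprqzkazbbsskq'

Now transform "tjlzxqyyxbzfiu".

The rule is to move the last character to the front.
On "tjlzxqyyxbzfiu" that produces "utjlzxqyyxbzfi".

utjlzxqyyxbzfi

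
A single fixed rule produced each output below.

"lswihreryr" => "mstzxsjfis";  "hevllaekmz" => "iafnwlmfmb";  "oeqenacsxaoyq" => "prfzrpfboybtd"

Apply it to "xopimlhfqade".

yfpeqbjrngmi

In each case the input is transformed by: shift every letter 1 place forward in the alphabet (wrapping around), then take characters alternately from the front and the back (1st, last, 2nd, 2nd-last, ...).
Applying both steps to "xopimlhfqade": "ypqjnmigrbef", then "yfpeqbjrngmi".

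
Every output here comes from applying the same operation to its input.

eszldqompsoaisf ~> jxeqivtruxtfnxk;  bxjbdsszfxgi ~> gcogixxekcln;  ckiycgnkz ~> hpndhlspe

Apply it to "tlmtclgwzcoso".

yqryhqlbehtxt

Each output is the input with this applied: shift every letter 5 places forward in the alphabet (wrapping around).
Doing the same to "tlmtclgwzcoso": "yqryhqlbehtxt".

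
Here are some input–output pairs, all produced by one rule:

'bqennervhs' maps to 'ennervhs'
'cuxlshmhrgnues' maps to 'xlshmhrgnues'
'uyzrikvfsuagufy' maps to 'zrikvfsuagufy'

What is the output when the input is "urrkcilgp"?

rkcilgp

What's happening: delete the first 2 characters.
For "urrkcilgp" the result is "rkcilgp".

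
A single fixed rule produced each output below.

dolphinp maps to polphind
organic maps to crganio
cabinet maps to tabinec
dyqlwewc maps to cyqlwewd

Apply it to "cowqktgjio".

oowqktgjic

In each case the input is transformed by: swap the first and last characters.
So "cowqktgjio" becomes "oowqktgjic".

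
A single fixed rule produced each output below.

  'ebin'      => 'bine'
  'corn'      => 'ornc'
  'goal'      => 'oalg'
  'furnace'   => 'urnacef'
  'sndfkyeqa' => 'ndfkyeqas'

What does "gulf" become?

In each case the input is transformed by: move the first character to the end.
Applying that to "gulf" gives "ulfg".

ulfg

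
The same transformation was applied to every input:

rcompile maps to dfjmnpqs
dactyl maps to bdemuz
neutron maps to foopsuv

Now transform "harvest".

In each case the input is transformed by: sort the characters into alphabetical order, then shift every letter 1 place forward in the alphabet (wrapping around).
Applying that to "harvest" gives "bfistuw".

bfistuw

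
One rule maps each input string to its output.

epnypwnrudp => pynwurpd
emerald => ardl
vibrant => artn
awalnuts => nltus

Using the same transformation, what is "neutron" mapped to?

Each output is the input with this applied: delete the first 3 characters, then swap each adjacent pair of characters (1↔2, 3↔4, ...).
Working it through for "neutron": intermediate "tron", final "rtno".

rtno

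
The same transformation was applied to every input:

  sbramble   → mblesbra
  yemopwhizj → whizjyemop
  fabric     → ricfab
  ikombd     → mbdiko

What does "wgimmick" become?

Rule — swap the front and back halves of the string.
For "wgimmick" the result is "mickwgim".

mickwgim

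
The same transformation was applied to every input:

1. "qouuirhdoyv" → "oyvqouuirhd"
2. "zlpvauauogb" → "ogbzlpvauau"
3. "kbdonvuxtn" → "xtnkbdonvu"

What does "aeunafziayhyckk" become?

ckkaeunafziayhy

Each output is the input with this applied: move the last 3 characters to the front (rotate right by 3).
On "aeunafziayhyckk" that produces "ckkaeunafziayhy".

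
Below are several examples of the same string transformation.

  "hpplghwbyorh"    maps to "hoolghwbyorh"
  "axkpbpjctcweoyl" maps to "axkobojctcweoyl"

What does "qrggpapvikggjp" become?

qrggoaovikggjo

The pattern: replace every "p" with "o".
On "qrggpapvikggjp" that produces "qrggoaovikggjo".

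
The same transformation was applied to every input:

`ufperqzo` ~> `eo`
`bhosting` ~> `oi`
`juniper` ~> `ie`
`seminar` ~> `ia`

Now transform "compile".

ie

The rule is to delete the first 2 characters, then keep only the vowels.
For "compile" the result is "ie".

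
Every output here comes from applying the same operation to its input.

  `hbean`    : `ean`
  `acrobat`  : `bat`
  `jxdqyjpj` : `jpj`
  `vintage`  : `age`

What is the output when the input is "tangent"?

ent

The rule is to keep only the last 3 characters.
Applying that to "tangent" gives "ent".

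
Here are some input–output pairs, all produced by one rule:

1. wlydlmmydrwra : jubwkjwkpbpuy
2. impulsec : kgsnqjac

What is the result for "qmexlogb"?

Looking at the pairs, the operation is to shift every letter 2 places backward in the alphabet (wrapping around), then swap each adjacent pair of characters (1↔2, 3↔4, ...).
On "qmexlogb": the first step gives "okcvjmez", and the second then gives "kovcmjze".

kovcmjze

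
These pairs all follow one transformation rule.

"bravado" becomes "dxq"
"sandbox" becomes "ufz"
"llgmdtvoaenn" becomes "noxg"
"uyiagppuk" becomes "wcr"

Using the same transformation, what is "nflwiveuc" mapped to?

pyg

What's happening: keep one character in every 3, starting at position 1 (positions 1st, 4th, 7th, ...), then shift every letter 2 places forward in the alphabet (wrapping around).
So "nflwiveuc" becomes "pyg".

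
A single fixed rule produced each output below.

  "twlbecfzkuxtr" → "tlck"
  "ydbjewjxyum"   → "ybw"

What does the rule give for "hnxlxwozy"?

yxw

Rule — keep one character in every 3, starting at position 3 (positions 3rd, 6th, 9th, ...), then move the last character to the front.
Doing the same to "hnxlxwozy": "yxw".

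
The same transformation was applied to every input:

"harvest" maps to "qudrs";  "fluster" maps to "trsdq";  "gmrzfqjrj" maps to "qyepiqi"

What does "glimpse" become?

hlord

In each case the input is transformed by: shift every letter 1 place backward in the alphabet (wrapping around), then delete the first 2 characters.
For "glimpse", step one produces "fkhlord"; step two turns that into "hlord".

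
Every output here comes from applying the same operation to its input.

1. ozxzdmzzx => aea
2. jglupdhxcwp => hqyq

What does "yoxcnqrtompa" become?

What's happening: keep one character in every 3, starting at position 2 (positions 2nd, 5th, 8th, ...), then shift every letter 1 place forward in the alphabet (wrapping around).
Applying both steps to "yoxcnqrtompa": "ontp", then "pouq".

pouq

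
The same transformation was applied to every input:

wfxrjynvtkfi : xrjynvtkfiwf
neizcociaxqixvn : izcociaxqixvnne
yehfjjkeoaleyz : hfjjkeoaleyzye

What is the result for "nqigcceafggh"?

igcceafgghnq

In each case the input is transformed by: move the first 2 characters to the end (rotate left by 2).
Applying that to "nqigcceafggh" gives "igcceafgghnq".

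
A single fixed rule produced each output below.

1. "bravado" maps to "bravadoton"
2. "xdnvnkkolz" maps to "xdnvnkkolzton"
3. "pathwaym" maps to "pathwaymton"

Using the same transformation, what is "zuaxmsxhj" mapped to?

The transformation: append "ton".
So "zuaxmsxhj" becomes "zuaxmsxhjton".

zuaxmsxhjton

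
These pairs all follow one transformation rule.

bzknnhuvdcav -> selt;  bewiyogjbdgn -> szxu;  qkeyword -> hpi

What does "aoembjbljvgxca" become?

What's happening: shift every letter 9 places backward in the alphabet (wrapping around), then keep one character in every 3, starting at position 1 (positions 1st, 4th, 7th, ...).
For "aoembjbljvgxca", step one produces "rfvdsascamxotr"; step two turns that into "rdsmt".

rdsmt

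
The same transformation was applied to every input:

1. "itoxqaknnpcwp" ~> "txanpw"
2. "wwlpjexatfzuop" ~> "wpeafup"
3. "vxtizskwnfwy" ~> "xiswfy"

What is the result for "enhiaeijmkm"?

In each case the input is transformed by: keep every other character starting from the second (positions 2nd, 4th, 6th, ...).
Applying that to "enhiaeijmkm" gives "niejk".

niejk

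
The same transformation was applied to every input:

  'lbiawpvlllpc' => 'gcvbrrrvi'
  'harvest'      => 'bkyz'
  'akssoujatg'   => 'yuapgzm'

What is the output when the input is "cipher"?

nkx

Looking at the pairs, the operation is to delete the first 3 characters, then shift every letter 6 places forward in the alphabet (wrapping around).
Applying both steps to "cipher": "her", then "nkx".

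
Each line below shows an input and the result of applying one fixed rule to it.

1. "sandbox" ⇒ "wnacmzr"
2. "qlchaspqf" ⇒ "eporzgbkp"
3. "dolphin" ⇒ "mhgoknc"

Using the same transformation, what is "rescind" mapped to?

cmhbrdq

In each case the input is transformed by: reverse the string, then shift every letter 1 place backward in the alphabet (wrapping around).
Working it through for "rescind": intermediate "dnicser", final "cmhbrdq".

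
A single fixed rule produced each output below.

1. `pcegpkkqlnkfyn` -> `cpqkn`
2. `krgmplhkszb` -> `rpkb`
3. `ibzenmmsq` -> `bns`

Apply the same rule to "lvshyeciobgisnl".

The rule is to keep one character in every 3, starting at position 2 (positions 2nd, 5th, 8th, ...).
"lvshyeciobgisnl" → "vyign".

vyign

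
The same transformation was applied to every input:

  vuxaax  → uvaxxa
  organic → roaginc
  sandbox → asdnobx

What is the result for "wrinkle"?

rwnilke

What's happening: swap each adjacent pair of characters (1↔2, 3↔4, ...).
"wrinkle" → "rwnilke".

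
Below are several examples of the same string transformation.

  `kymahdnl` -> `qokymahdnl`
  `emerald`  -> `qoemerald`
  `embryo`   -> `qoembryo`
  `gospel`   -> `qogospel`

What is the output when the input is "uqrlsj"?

qouqrlsj

The pattern: prepend "qo".
Doing the same to "uqrlsj": "qouqrlsj".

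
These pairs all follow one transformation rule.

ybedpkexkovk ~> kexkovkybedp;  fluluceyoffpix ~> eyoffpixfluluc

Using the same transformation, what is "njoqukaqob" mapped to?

ukaqobnjoq

The transformation: swap the front and back halves of the string, then move the last character to the front.
"njoqukaqob" → "kaqobnjoqu" → "ukaqobnjoq".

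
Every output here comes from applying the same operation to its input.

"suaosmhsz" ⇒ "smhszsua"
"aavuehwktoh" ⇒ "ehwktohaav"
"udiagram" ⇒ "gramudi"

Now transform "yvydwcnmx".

Looking at the pairs, the operation is to move the first 3 characters to the end (rotate left by 3), then delete the first character.
Applying both steps to "yvydwcnmx": "dwcnmxyvy", then "wcnmxyvy".

wcnmxyvy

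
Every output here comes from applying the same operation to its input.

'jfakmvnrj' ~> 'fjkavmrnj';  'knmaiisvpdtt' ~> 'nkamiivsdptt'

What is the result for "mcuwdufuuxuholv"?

cmwuudufxuhulov

Rule — swap each adjacent pair of characters (1↔2, 3↔4, ...).
Doing the same to "mcuwdufuuxuholv": "cmwuudufxuhulov".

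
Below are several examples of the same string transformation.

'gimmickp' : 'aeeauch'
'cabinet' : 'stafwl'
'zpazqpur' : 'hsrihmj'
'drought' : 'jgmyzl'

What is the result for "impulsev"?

The pattern: shift every letter 8 places backward in the alphabet (wrapping around), then delete the first character.
Starting from "impulsev": after the first operation, "aehmdkwn"; after the second, "ehmdkwn".

ehmdkwn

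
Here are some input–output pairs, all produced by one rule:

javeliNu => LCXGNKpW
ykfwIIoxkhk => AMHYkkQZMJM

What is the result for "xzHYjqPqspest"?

The transformation: shift every letter 2 places forward in the alphabet (wrapping around), then flip the case of every letter.
"xzHYjqPqspest" → "zbJAlsRsurguv" → "ZBjaLSrSURGUV".

ZBjaLSrSURGUV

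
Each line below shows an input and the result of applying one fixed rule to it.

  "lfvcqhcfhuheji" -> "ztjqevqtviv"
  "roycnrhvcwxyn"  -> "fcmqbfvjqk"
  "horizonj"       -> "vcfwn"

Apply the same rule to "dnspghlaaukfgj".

rbgduvzooiy

The pattern: delete the last 3 characters, then shift every letter 12 places backward in the alphabet (wrapping around).
For "dnspghlaaukfgj", step one produces "dnspghlaauk"; step two turns that into "rbgduvzooiy".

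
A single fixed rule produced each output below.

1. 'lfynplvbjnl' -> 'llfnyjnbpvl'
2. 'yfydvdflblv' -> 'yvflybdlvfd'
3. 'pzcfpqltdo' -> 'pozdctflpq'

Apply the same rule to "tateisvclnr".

trantlecivs

The transformation: take characters alternately from the front and the back (1st, last, 2nd, 2nd-last, ...).
On "tateisvclnr" that produces "trantlecivs".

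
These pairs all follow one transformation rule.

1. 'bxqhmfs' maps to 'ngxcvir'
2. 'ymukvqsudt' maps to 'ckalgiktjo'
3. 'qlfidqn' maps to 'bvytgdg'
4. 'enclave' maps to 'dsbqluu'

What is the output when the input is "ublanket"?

Looking at the pairs, the operation is to move the first character to the end, then shift every letter 10 places backward in the alphabet (wrapping around).
Starting from "ublanket": after the first operation, "blanketu"; after the second, "rbqdaujk".

rbqdaujk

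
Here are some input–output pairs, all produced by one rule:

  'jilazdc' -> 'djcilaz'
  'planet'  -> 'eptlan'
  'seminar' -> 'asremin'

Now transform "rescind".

nrdesci

Each output is the input with this applied: swap the first and last characters, then move the last 2 characters to the front (rotate right by 2).
On "rescind" that produces "nrdesci".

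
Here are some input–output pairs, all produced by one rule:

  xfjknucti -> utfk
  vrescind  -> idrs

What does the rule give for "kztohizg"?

What's happening: keep every other character starting from the second (positions 2nd, 4th, 6th, ...), then swap the front and back halves of the string.
Applying both steps to "kztohizg": "zoig", then "igzo".

igzo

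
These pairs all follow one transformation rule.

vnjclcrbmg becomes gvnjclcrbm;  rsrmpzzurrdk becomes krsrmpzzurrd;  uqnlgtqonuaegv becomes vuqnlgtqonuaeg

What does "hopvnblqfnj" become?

jhopvnblqfn

In each case the input is transformed by: move the last character to the front.
"hopvnblqfnj" → "jhopvnblqfn".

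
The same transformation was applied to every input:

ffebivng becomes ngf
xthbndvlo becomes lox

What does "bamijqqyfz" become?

fzb

Each output is the input with this applied: move the first character to the end, then keep only the last 3 characters.
Working it through for "bamijqqyfz": intermediate "amijqqyfzb", final "fzb".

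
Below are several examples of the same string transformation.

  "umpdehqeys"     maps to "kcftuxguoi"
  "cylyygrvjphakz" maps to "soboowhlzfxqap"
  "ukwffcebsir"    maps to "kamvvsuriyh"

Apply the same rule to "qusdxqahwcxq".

In each case the input is transformed by: shift every letter 10 places backward in the alphabet (wrapping around).
For "qusdxqahwcxq" the result is "gkitngqxmsng".

gkitngqxmsng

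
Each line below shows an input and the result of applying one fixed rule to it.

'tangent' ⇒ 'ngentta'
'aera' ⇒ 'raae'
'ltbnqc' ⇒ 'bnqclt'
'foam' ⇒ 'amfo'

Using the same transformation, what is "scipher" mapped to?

The pattern: move the first 2 characters to the end (rotate left by 2).
Doing the same to "scipher": "iphersc".

iphersc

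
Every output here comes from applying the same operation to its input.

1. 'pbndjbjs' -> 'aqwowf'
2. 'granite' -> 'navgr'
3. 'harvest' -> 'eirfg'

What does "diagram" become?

ntenz

In each case the input is transformed by: delete the first 2 characters, then shift every letter 13 places forward in the alphabet (wrapping around) — i.e. ROT13.
Doing the same to "diagram": "ntenz".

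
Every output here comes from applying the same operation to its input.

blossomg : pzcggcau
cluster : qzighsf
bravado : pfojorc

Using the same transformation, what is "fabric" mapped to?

The pattern: shift every letter 12 places backward in the alphabet (wrapping around).
Applying that to "fabric" gives "topfwq".

topfwq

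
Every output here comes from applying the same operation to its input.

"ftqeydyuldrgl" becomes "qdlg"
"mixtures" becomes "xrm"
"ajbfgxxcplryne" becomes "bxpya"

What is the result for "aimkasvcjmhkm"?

The pattern: move the first character to the end, then keep one character in every 3, starting at position 2 (positions 2nd, 5th, 8th, ...).
Working it through for "aimkasvcjmhkm": intermediate "imkasvcjmhkma", final "msjk".

msjk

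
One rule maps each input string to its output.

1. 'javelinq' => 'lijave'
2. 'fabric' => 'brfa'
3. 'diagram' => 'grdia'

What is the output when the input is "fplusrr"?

usfpl

Looking at the pairs, the operation is to delete the last 2 characters, then move the last 2 characters to the front (rotate right by 2).
Applying both steps to "fplusrr": "fplus", then "usfpl".
(Check on "fabric": → "fabr" → "brfa" ✓)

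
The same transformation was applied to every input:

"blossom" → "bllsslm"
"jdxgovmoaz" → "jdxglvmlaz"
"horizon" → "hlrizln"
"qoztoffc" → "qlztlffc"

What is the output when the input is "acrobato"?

acrlbatl

Each output is the input with this applied: replace every "o" with "l".
On "acrobato" that produces "acrlbatl".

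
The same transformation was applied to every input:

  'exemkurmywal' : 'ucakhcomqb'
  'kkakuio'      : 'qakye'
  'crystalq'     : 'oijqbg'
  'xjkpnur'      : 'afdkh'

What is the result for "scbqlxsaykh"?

The transformation: delete the first 2 characters, then shift every letter 10 places backward in the alphabet (wrapping around).
Starting from "scbqlxsaykh": after the first operation, "bqlxsaykh"; after the second, "rgbniqoax".

rgbniqoax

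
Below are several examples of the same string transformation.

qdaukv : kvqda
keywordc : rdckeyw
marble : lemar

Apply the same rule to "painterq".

Rule — swap the front and back halves of the string, then delete the first character.
Doing the same to "painterq": "erqpain".

erqpain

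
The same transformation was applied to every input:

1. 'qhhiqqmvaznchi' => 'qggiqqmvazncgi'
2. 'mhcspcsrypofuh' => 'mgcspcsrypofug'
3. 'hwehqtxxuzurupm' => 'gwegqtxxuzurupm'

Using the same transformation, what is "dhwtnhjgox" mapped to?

dgwtngjgox

Each output is the input with this applied: replace every "h" with "g".
Doing the same to "dhwtnhjgox": "dgwtngjgox".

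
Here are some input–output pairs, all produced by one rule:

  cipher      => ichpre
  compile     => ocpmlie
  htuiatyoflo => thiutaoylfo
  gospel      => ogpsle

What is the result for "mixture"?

imtxrue

What's happening: swap each adjacent pair of characters (1↔2, 3↔4, ...).
On "mixture" that produces "imtxrue".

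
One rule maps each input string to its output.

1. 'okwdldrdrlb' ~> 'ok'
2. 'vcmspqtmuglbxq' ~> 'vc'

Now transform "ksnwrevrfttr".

The transformation: keep only the first 2 characters.
Applying that to "ksnwrevrfttr" gives "ks".

ks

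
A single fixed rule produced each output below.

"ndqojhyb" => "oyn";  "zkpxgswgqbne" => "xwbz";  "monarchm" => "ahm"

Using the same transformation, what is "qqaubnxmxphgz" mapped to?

The transformation: keep one character in every 3, starting at position 1 (positions 1st, 4th, 7th, ...), then move the first character to the end.
Working it through for "qqaubnxmxphgz": intermediate "quxpz", final "uxpzq".
(Check on "monarchm": → "mah" → "ahm" ✓)

uxpzq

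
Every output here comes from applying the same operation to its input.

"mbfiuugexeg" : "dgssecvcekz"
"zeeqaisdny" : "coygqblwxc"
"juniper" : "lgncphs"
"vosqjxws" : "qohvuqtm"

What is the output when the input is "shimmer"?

gkkcpqf

The pattern: move the first 2 characters to the end (rotate left by 2), then shift every letter 2 places backward in the alphabet (wrapping around).
Applying that to "shimmer" gives "gkkcpqf".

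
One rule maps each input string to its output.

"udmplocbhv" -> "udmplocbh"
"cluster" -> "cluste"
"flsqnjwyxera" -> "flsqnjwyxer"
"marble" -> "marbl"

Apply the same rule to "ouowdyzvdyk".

ouowdyzvdy

In each case the input is transformed by: delete the last character.
On "ouowdyzvdyk" that produces "ouowdyzvdy".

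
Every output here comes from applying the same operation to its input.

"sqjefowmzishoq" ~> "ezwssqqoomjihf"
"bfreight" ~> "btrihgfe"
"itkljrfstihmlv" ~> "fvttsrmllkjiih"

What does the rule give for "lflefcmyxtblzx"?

The rule is to sort the characters into reverse alphabetical order, then move the last character to the front.
Starting from "lflefcmyxtblzx": after the first operation, "zyxxtmlllffecb"; after the second, "bzyxxtmlllffec".

bzyxxtmlllffec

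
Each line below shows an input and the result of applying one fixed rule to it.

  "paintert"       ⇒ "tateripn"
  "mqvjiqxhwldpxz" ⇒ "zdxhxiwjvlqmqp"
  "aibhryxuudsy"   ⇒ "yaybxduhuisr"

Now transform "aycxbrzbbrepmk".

The transformation: sort the characters into reverse alphabetical order, then take characters alternately from the front and the back (1st, last, 2nd, 2nd-last, ...).
Applying both steps to "aycxbrzbbrepmk": "zyxrrpmkecbbba", then "zaybxbrbrcpemk".

zaybxbrbrcpemk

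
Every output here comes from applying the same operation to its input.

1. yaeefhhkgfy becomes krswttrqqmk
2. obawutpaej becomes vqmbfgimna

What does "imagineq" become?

Looking at the pairs, the operation is to reverse the string, then shift every letter 12 places forward in the alphabet (wrapping around).
On "imagineq": the first step gives "qenigami", and the second then gives "cqzusmyu".

cqzusmyu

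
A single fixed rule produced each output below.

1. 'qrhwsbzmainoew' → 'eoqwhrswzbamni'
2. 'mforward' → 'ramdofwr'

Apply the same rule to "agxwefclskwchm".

In each case the input is transformed by: move the last 3 characters to the front (rotate right by 3), then swap each adjacent pair of characters (1↔2, 3↔4, ...).
Working it through for "agxwefclskwchm": intermediate "chmagxwefclskw", final "hcamxgewcfslwk".

hcamxgewcfslwk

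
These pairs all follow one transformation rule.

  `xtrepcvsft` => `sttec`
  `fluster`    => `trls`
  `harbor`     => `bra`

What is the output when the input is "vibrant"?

Rule — move the last 3 characters to the front (rotate right by 3), then keep every other character starting from the first (positions 1st, 3rd, 5th, ...).
Applying both steps to "vibrant": "antvibr", then "atir".

atir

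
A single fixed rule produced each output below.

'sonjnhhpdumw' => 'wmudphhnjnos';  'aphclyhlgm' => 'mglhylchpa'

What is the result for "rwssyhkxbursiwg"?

gwisrubxkhysswr

Rule — reverse the string.
Doing the same to "rwssyhkxbursiwg": "gwisrubxkhysswr".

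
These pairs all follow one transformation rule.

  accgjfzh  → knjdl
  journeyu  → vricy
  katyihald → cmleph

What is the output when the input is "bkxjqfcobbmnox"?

nujgsffqrsb

The rule is to delete the first 3 characters, then shift every letter 4 places forward in the alphabet (wrapping around).
Applying that to "bkxjqfcobbmnox" gives "nujgsffqrsb".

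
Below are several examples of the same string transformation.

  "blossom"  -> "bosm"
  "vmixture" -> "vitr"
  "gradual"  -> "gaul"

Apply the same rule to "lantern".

Looking at the pairs, the operation is to keep every other character starting from the first (positions 1st, 3rd, 5th, ...).
Applying that to "lantern" gives "lnen".

lnen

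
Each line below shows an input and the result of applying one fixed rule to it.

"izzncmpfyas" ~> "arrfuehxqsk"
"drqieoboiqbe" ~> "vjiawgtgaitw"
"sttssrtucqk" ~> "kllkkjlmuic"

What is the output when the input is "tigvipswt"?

The transformation: shift every letter 8 places backward in the alphabet (wrapping around).
"tigvipswt" → "laynahkol".

laynahkol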